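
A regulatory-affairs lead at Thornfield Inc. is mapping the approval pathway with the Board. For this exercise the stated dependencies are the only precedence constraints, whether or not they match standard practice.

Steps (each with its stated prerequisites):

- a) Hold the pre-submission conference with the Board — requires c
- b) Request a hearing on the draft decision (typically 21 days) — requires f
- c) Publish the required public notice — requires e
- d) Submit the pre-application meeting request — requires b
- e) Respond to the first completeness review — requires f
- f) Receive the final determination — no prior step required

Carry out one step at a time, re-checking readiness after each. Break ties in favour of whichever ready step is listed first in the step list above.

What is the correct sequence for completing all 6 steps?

f is the only step with nothing outstanding, so it goes first.
b and e are both available; b is listed earlier → b.
d now also ready, so the ready set is {d, e}; d is listed earlier → d.
e needed f, now all done → e.
c needed e, now all done → c.
a needed c, now all done → a.

f → b → d → e → c → a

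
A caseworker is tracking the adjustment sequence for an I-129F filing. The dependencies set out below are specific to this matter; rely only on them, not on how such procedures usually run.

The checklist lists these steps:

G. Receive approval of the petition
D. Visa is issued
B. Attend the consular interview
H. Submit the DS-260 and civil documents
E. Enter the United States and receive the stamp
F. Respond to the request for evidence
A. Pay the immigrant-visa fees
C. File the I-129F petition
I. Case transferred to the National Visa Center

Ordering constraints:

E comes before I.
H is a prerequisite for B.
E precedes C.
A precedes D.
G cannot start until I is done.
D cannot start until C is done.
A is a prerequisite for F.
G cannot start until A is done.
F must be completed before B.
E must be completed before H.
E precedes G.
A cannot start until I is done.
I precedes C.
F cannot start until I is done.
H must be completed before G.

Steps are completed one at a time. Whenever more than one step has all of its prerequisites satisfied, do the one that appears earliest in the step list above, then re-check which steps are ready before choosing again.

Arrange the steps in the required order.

E is the only step with nothing outstanding, so it goes first.
Now H and I have their prerequisites met. H is listed earlier, so H next.
That leaves I as the only ready step → I.
A and C are both available; A is listed earlier → A.
G and F now also ready, so the ready set is {G, F, C}; G is listed earlier → G.
Now F and C have their prerequisites met. F is listed earlier, so F next.
B and C are both available; B is listed earlier → B.
C needed E and I, now all done → C.
That leaves D as the only ready step → D.

E, H, I, A, G, F, B, C, D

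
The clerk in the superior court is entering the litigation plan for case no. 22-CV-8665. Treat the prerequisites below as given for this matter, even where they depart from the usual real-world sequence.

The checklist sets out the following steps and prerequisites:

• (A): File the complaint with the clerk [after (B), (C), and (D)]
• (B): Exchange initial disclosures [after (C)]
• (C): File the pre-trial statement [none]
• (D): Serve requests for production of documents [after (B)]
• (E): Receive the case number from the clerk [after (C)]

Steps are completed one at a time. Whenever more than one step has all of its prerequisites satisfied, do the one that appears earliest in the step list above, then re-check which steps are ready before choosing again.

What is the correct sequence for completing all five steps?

(C) → (B) → (D) → (A) → (E)

(C) has no prerequisites → (C) first.
(B) and (E) are both available; (B) is listed earlier → (B).
(D) now also ready, so the ready set is {(D), (E)}; (D) is listed earlier → (D).
Now (A) and (E) have their prerequisites met. (A) is listed earlier, so (A) next.
(E) needed (C), now all done → (E).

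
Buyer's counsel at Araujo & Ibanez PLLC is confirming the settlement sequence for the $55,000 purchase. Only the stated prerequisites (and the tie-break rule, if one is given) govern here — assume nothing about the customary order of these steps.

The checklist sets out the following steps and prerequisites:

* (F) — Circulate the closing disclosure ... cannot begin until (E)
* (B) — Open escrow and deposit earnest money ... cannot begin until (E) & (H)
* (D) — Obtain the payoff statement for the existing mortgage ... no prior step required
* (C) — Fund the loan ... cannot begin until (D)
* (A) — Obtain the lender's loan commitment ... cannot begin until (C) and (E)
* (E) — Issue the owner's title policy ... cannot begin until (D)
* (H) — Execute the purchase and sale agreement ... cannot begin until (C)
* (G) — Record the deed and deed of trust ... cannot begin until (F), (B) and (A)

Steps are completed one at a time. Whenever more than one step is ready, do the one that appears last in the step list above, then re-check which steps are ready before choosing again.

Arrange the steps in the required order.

(D) → (E) → (C) → (H) → (A) → (B) → (F) → (G)

(D) has no prerequisites → (D) first.
Ready: (E) and (C). (E) is listed later → (E).
(F) now also ready, so the ready set is {(C), (F)}; (C) is listed later → (C).
(H) and (A) now also ready, so the ready set is {(H), (A), (F)}; (H) is listed later → (H).
(B) now also ready, so the ready set is {(A), (B), (F)}; (A) is listed later → (A).
Ready: (B) and (F). (B) is listed later → (B).
(F) needed (E), now all done → (F).
(G) needed (A), (B) and (F), now all done → (G).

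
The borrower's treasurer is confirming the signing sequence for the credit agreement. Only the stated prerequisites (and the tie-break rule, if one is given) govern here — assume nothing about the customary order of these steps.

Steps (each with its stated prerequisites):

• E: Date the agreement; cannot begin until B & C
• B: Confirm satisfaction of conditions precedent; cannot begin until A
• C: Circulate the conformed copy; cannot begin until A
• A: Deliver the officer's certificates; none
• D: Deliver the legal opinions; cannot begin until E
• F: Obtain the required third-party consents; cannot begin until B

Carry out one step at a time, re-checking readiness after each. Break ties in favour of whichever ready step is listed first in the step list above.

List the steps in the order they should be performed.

A is the only step with nothing outstanding, so it goes first.
Now B and C have their prerequisites met. B is listed earlier, so B next.
F now also ready, so the ready set is {C, F}; C is listed earlier → C.
Now E and F have their prerequisites met. E is listed earlier, so E next.
D now also ready, so the ready set is {D, F}; D is listed earlier → D.
F needed B, now all done → F.

A B C E D F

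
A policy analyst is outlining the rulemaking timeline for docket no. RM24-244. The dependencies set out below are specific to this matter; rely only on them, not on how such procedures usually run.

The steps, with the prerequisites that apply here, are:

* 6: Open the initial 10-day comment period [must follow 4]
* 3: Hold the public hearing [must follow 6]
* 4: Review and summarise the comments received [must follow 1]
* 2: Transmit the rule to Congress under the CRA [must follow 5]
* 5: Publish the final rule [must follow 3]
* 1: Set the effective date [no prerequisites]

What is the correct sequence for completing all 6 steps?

1 4 6 3 5 2

1 has no prerequisites → 1 first.
That leaves 4 as the only ready step → 4.
Next only 6 has its prerequisites met → 6.
Next only 3 has its prerequisites met → 3.
5 needed 3, now all done → 5.
That leaves 2 as the only ready step → 2.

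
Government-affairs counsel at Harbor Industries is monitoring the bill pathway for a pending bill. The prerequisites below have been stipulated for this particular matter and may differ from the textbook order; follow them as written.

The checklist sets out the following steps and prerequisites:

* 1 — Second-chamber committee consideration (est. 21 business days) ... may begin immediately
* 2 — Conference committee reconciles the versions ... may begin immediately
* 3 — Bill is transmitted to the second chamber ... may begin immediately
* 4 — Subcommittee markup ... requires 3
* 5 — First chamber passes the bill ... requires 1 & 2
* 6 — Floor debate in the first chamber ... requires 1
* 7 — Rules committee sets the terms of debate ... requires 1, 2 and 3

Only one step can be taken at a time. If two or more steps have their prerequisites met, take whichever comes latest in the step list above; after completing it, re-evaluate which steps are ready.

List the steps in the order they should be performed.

3, 4, 2, 1, 7, 6, 5

3, 2 and 1 have no prerequisites; 3 is listed later, so 3 is first.
Ready: 4, 2 and 1. 4 is listed later → 4.
Ready: 2 and 1. 2 is listed later → 2.
Next only 1 has its prerequisites met → 1.
7, 6 and 5 are all available; 7 is listed later → 7.
Now 6 and 5 have their prerequisites met. 6 is listed later, so 6 next.
Next only 5 has its prerequisites met → 5.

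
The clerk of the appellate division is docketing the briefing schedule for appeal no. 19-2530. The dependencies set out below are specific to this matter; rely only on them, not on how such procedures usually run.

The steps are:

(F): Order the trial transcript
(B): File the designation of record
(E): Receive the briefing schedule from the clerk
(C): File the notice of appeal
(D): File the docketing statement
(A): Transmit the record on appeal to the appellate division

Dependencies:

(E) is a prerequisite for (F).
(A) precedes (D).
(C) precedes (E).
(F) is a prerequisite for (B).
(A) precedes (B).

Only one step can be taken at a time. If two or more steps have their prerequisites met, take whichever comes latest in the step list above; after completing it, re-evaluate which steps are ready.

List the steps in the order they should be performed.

(A), (D), (C), (E), (F), (B)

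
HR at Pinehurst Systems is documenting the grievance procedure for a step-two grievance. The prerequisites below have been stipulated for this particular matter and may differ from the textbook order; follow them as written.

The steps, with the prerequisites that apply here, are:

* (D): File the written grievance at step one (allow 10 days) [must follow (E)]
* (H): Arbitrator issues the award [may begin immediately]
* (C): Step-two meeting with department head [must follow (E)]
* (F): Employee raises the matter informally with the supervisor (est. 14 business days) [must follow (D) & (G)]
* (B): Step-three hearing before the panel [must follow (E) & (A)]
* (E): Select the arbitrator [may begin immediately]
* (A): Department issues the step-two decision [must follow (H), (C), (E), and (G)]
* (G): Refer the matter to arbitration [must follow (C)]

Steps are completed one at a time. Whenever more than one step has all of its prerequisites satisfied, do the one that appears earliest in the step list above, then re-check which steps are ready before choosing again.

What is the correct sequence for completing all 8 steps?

(H) → (E) → (D) → (C) → (G) → (F) → (A) → (B)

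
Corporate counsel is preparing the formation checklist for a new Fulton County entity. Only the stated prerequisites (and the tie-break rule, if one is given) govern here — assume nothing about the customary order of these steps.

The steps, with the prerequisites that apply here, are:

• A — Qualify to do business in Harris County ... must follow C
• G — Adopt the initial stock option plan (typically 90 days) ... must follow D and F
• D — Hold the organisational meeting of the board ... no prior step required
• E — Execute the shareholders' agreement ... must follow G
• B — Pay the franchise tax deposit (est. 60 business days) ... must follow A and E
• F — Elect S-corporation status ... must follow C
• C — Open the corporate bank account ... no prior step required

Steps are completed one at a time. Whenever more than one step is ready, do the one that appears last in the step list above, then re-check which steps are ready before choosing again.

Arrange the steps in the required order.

C and D have no prerequisites; C is listed later, so C is first.
Now F, D and A have their prerequisites met. F is listed later, so F next.
Ready: D and A. D is listed later → D.
G now also ready, so the ready set is {G, A}; G is listed later → G.
E now also ready, so the ready set is {E, A}; E is listed later → E.
Next only A has its prerequisites met → A.
That leaves B as the only ready step → B.

C F D G E A B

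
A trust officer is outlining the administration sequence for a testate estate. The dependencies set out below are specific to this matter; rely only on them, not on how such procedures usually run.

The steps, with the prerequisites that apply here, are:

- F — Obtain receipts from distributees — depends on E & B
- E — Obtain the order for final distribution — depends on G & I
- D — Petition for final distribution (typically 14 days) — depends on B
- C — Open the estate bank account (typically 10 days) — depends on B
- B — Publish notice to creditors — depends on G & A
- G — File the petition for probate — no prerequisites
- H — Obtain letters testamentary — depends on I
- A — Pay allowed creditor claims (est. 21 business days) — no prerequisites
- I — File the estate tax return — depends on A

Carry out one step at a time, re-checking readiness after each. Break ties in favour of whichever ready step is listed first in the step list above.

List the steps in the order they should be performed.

Nothing is required for G and A. G is listed earlier → G first.
Next only A has its prerequisites met → A.
Now B and I have their prerequisites met. B is listed earlier, so B next.
Now D, C and I have their prerequisites met. D is listed earlier, so D next.
C and I are both available; C is listed earlier → C.
I needed A, now all done → I.
Now E and H have their prerequisites met. E is listed earlier, so E next.
F now also ready, so the ready set is {F, H}; F is listed earlier → F.
H needed I, now all done → H.

G → A → B → D → C → I → E → F → H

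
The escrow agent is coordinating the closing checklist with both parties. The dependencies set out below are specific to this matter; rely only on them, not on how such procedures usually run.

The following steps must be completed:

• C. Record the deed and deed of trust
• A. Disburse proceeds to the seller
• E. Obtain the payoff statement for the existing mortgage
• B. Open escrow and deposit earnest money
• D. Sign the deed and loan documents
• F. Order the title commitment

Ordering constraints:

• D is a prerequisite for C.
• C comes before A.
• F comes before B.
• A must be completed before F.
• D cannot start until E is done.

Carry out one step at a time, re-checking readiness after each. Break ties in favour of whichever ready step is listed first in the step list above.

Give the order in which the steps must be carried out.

Only E has no prerequisites, so it is first.
That leaves D as the only ready step → D.
C needed D, now all done → C.
Next only A has its prerequisites met → A.
That leaves F as the only ready step → F.
That leaves B as the only ready step → B.

E, D, C, A, F, B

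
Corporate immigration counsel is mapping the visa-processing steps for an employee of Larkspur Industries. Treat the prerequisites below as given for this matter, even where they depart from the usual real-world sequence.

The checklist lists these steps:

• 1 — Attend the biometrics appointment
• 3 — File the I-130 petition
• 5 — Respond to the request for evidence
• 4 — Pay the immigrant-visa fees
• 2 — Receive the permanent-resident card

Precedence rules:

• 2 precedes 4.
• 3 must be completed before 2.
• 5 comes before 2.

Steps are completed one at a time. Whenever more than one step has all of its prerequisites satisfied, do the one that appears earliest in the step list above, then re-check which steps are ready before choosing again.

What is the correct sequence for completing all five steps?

1, 3 and 5 have no prerequisites; 1 is listed earlier, so 1 is first.
3 and 5 are both available; 3 is listed earlier → 3.
Next only 5 has its prerequisites met → 5.
Next only 2 has its prerequisites met → 2.
4 is the only step now ready → 4.

1, 3, 5, 2, 4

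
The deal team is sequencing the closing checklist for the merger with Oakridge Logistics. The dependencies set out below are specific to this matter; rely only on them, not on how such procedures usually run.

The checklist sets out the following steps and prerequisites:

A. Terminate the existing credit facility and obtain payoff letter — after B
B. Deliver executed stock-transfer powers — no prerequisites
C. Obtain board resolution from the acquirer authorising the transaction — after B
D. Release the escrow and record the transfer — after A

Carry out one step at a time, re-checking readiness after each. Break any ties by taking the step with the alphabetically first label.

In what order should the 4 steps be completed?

B is the only step with nothing outstanding, so it goes first.
Ready: A and C. A has the earlier label → A.
D now also ready, so the ready set is {C, D}; C has the earlier label → C.
That leaves D as the only ready step → D.

B A C D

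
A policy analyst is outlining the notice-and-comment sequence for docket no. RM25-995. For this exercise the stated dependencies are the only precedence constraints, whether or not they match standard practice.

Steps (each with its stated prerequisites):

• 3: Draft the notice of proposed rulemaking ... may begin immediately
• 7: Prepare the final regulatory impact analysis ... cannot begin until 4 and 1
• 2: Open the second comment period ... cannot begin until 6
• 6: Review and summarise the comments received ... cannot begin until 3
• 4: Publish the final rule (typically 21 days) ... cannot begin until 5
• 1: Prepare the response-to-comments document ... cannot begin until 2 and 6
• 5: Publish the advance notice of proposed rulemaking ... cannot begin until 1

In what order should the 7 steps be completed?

3, 6, 2, 1, 5, 4, 7

Only 3 has no prerequisites, so it is first.
6 needed 3, now all done → 6.
2 is the only step now ready → 2.
Next only 1 has its prerequisites met → 1.
5 is the only step now ready → 5.
Next only 4 has its prerequisites met → 4.
7 needed 4 and 1, now all done → 7.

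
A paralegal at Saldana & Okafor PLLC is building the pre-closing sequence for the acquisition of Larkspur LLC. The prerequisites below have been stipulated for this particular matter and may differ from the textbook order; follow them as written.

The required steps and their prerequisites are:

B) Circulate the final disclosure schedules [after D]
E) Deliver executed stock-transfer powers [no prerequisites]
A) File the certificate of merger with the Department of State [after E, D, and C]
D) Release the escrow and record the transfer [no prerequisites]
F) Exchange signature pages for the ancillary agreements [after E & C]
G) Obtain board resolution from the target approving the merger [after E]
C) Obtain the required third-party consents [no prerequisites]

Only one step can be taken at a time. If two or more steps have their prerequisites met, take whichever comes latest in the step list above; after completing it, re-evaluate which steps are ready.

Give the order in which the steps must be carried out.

C, D, E, G, F, A, B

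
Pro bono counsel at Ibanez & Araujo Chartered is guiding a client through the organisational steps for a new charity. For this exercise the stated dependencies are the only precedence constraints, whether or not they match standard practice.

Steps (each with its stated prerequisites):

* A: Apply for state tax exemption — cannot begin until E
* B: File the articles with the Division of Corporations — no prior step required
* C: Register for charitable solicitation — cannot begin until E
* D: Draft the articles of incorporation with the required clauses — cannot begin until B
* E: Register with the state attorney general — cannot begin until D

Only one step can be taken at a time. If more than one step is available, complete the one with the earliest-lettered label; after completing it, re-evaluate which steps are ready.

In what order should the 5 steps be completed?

B is the only step with nothing outstanding, so it goes first.
D needed B, now all done → D.
E needed D, now all done → E.
Ready: A and C. A has the earlier label → A.
That leaves C as the only ready step → C.

B, D, E, A, C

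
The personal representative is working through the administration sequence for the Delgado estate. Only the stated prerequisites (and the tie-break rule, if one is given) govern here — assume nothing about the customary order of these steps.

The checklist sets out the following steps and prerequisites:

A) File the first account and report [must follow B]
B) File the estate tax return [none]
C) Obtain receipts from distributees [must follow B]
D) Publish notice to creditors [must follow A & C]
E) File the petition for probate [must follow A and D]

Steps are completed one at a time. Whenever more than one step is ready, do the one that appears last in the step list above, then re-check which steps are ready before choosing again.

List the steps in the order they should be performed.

B has no prerequisites → B first.
Ready: C and A. C is listed later → C.
A needed B, now all done → A.
D needed C and A, now all done → D.
Next only E has its prerequisites met → E.

B, C, A, D, E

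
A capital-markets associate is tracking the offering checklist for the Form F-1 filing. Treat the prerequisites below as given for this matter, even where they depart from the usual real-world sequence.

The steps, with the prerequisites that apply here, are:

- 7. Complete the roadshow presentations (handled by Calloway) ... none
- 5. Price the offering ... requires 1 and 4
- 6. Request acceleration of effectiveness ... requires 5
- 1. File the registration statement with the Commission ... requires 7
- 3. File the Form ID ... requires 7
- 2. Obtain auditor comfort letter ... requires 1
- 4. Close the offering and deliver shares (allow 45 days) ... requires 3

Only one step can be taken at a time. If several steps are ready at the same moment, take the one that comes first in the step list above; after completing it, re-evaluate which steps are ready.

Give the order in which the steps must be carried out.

7 has no prerequisites → 7 first.
1 and 3 are both available; 1 is listed earlier → 1.
2 now also ready, so the ready set is {3, 2}; 3 is listed earlier → 3.
4 now also ready, so the ready set is {2, 4}; 2 is listed earlier → 2.
4 needed 3, now all done → 4.
Next only 5 has its prerequisites met → 5.
Next only 6 has its prerequisites met → 6.

7, 1, 3, 2, 4, 5, 6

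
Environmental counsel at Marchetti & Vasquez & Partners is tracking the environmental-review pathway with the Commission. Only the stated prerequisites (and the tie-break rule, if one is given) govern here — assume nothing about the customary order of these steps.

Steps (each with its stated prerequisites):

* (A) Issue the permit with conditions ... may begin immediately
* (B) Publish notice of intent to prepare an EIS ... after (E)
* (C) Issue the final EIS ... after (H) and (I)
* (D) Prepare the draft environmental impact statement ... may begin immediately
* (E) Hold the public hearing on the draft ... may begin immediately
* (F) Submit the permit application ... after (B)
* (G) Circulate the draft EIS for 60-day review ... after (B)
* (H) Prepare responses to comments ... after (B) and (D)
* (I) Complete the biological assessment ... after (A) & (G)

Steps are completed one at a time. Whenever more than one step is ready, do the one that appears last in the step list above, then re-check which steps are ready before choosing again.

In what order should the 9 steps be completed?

(E) → (D) → (B) → (H) → (G) → (F) → (A) → (I) → (C)

(E), (D) and (A) have no prerequisites; (E) is listed later, so (E) is first.
(B) now also ready, so the ready set is {(D), (B), (A)}; (D) is listed later → (D).
(B) and (A) are both available; (B) is listed later → (B).
(H), (G), (F) and (A) are all available; (H) is listed later → (H).
(G), (F) and (A) are all available; (G) is listed later → (G).
Now (F) and (A) have their prerequisites met. (F) is listed later, so (F) next.
That leaves (A) as the only ready step → (A).
(I) needed (G) and (A), now all done → (I).
(C) needed (I) and (H), now all done → (C).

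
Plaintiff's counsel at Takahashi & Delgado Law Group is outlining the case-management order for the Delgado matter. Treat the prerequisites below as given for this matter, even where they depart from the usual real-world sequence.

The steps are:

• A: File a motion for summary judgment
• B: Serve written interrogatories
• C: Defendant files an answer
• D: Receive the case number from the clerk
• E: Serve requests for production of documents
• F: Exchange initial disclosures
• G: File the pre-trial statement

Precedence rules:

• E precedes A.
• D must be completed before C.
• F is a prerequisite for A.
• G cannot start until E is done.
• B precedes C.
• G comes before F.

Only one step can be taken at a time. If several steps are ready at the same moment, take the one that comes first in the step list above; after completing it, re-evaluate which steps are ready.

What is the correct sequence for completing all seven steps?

B, D, C, E, G, F, A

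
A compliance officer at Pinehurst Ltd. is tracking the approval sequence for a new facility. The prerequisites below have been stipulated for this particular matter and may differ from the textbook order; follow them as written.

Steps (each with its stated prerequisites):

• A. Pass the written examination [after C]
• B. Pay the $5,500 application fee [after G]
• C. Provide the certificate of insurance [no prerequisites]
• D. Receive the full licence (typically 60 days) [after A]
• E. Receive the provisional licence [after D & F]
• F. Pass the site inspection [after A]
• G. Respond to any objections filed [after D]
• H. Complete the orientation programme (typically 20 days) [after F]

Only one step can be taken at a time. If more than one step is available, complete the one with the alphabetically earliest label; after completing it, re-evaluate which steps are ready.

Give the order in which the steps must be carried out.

C, A, D, F, E, G, B, H

C is the only step with nothing outstanding, so it goes first.
A is the only step now ready → A.
Ready: D and F. D has the earlier label → D.
Now F and G have their prerequisites met. F has the earlier label, so F next.
E and H now also ready, so the ready set is {E, G, H}; E has the earlier label → E.
G and H are both available; G has the earlier label → G.
B and H are both available; B has the earlier label → B.
H is the only step now ready → H.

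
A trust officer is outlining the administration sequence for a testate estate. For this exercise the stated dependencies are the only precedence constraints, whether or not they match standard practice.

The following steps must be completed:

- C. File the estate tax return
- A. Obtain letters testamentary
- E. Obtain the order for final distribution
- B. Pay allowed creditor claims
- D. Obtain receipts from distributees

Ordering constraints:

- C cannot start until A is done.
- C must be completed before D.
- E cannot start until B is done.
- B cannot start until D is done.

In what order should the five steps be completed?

A, C, D, B, E

A has no prerequisites → A first.
C needed A, now all done → C.
That leaves D as the only ready step → D.
B needed D, now all done → B.
E needed B, now all done → E.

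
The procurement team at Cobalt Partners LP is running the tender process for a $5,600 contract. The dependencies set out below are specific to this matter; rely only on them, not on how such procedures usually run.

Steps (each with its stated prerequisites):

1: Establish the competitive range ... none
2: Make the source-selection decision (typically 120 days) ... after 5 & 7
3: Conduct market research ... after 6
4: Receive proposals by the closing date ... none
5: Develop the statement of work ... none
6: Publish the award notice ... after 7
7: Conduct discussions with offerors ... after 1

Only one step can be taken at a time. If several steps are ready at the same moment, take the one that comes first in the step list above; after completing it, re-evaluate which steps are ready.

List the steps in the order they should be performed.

1 4 5 7 2 6 3

Nothing is required for 1, 4 and 5. 1 is listed earlier → 1 first.
Ready: 4, 5 and 7. 4 is listed earlier → 4.
Now 5 and 7 have their prerequisites met. 5 is listed earlier, so 5 next.
That leaves 7 as the only ready step → 7.
Ready: 2 and 6. 2 is listed earlier → 2.
6 is the only step now ready → 6.
Next only 3 has its prerequisites met → 3.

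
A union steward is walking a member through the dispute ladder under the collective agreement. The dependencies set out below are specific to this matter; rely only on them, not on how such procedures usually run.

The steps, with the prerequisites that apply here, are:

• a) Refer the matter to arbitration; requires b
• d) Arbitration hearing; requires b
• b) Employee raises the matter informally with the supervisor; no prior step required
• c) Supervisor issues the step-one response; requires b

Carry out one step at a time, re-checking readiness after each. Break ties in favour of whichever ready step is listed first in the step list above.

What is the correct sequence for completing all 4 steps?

b a d c

b has no prerequisites → b first.
Ready: a, d and c. a is listed earlier → a.
d and c are both available; d is listed earlier → d.
c is the only step now ready → c.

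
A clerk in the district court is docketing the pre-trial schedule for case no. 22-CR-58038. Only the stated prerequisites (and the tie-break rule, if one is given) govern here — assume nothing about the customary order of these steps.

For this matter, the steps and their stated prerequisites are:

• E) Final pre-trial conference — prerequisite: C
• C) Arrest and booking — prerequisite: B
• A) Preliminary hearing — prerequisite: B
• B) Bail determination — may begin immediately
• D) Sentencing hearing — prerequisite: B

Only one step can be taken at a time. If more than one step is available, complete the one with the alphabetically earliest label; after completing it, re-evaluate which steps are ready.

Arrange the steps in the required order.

Only B has no prerequisites, so it is first.
Now A, C and D have their prerequisites met. A has the earlier label, so A next.
Now C and D have their prerequisites met. C has the earlier label, so C next.
E now also ready, so the ready set is {D, E}; D has the earlier label → D.
Next only E has its prerequisites met → E.

B → A → C → D → E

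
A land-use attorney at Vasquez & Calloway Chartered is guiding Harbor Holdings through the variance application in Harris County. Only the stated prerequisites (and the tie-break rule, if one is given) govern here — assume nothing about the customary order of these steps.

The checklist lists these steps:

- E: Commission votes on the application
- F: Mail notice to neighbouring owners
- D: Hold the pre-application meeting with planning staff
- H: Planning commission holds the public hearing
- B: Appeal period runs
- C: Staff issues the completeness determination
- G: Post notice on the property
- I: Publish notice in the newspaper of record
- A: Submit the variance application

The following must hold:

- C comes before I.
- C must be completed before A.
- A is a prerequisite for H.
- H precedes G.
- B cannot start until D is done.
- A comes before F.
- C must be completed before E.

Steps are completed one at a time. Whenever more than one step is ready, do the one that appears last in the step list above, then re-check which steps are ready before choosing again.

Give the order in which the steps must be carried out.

C and D have no prerequisites; C is listed later, so C is first.
A, I and E now also ready, so the ready set is {A, I, D, E}; A is listed later → A.
H and F now also ready, so the ready set is {I, H, D, F, E}; I is listed later → I.
Ready: H, D, F and E. H is listed later → H.
Ready: G, D, F and E. G is listed later → G.
D, F and E are all available; D is listed later → D.
Ready: B, F and E. B is listed later → B.
Now F and E have their prerequisites met. F is listed later, so F next.
Next only E has its prerequisites met → E.

C, A, I, H, G, D, B, F, E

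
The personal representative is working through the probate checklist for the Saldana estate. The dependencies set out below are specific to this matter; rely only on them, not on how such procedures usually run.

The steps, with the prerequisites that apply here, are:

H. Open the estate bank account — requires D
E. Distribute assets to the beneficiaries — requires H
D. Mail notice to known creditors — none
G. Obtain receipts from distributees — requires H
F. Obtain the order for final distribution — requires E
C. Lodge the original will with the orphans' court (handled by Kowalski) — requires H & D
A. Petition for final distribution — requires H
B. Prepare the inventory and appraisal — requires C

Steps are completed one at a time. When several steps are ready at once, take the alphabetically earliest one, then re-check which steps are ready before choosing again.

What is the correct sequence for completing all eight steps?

D is the only step with nothing outstanding, so it goes first.
H needed D, now all done → H.
Ready: A, C, E and G. A has the earlier label → A.
C, E and G are all available; C has the earlier label → C.
B now also ready, so the ready set is {B, E, G}; B has the earlier label → B.
E and G are both available; E has the earlier label → E.
Ready: F and G. F has the earlier label → F.
G needed H, now all done → G.

D → H → A → C → B → E → F → G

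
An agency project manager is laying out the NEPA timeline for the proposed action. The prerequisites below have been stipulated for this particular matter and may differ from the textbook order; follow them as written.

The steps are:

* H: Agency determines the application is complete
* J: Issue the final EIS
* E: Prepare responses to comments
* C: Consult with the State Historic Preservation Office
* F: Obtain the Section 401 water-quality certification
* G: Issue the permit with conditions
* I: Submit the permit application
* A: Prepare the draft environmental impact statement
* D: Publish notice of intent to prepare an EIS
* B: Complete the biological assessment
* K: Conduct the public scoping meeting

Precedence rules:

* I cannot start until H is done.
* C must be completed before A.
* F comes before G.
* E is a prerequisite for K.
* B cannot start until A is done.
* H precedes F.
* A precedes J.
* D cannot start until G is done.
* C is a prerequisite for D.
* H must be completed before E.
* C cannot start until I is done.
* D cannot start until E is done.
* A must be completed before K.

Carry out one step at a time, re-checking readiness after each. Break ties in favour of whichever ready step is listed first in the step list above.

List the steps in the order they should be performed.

H → E → F → G → I → C → A → J → D → B → K

Only H has no prerequisites, so it is first.
Now E, F and I have their prerequisites met. E is listed earlier, so E next.
F and I are both available; F is listed earlier → F.
G now also ready, so the ready set is {G, I}; G is listed earlier → G.
I is the only step now ready → I.
Next only C has its prerequisites met → C.
Now A and D have their prerequisites met. A is listed earlier, so A next.
Ready: J, D, B and K. J is listed earlier → J.
Now D, B and K have their prerequisites met. D is listed earlier, so D next.
B and K are both available; B is listed earlier → B.
K needed E and A, now all done → K.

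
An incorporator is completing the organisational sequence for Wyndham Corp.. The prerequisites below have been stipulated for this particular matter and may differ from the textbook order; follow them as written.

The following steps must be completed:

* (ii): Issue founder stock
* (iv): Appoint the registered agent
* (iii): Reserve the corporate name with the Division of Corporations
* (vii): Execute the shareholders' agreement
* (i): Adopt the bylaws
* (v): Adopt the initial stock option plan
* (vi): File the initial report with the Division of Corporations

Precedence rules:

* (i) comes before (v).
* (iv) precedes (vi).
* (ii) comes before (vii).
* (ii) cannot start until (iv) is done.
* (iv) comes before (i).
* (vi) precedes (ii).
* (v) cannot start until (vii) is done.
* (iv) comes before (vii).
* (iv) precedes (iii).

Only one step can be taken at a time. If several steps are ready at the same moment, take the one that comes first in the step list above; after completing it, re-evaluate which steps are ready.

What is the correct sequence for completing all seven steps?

(iv) has no prerequisites → (iv) first.
Now (iii), (i) and (vi) have their prerequisites met. (iii) is listed earlier, so (iii) next.
(i) and (vi) are both available; (i) is listed earlier → (i).
(vi) needed (iv), now all done → (vi).
Next only (ii) has its prerequisites met → (ii).
(vii) needed (ii) and (iv), now all done → (vii).
(v) needed (vii) and (i), now all done → (v).

(iv) → (iii) → (i) → (vi) → (ii) → (vii) → (v)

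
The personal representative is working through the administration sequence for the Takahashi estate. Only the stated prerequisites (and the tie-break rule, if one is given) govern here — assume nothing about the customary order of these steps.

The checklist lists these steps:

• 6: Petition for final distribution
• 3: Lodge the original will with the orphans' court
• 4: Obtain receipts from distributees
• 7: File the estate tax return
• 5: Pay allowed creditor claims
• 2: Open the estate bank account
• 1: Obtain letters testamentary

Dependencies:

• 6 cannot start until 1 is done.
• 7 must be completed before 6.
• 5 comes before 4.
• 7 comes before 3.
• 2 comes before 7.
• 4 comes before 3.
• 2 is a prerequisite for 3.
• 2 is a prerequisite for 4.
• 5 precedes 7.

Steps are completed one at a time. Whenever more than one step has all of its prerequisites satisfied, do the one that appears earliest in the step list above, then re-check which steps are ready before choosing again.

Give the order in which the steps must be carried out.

5 2 4 7 3 1 6

5, 2 and 1 have no prerequisites; 5 is listed earlier, so 5 is first.
Now 2 and 1 have their prerequisites met. 2 is listed earlier, so 2 next.
4 and 7 now also ready, so the ready set is {4, 7, 1}; 4 is listed earlier → 4.
7 and 1 are both available; 7 is listed earlier → 7.
3 and 1 are both available; 3 is listed earlier → 3.
1 is the only step now ready → 1.
6 needed 7 and 1, now all done → 6.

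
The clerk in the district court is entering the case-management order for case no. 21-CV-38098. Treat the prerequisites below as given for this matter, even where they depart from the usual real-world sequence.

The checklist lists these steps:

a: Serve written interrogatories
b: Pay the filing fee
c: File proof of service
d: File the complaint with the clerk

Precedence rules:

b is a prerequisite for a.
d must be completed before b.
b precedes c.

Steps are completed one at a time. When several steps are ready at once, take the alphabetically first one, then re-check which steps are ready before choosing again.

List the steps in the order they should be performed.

d → b → a → c

Only d has no prerequisites, so it is first.
b is the only step now ready → b.
Ready: a and c. a has the earlier label → a.
That leaves c as the only ready step → c.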